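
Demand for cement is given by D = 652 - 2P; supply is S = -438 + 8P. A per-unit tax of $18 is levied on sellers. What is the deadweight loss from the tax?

Pre-tax equilibrium: P* = 109, Q* = 434.
Tax on sellers shifts supply to S = -438 + 8(P − 18) = -582 + 8P.
652 - 2P = -582 + 8P gives buyer price Pb = 123.4; sellers receive Ps = 123.4 − 18 = 105.4.
New quantity: Q = 652 − 2(123.4) = 405.2.
DWL = ½ × 18 × (434 − 405.2) = 259.2.

Deadweight loss = 259.2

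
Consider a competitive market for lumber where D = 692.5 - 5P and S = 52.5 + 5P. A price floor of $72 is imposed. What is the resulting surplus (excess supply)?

Surplus = 80

Equilibrium price would be P* = 64, so the floor at 72 binds.
At P = 72: D = 332.5, S = 412.5.
Surplus = 412.5 − 332.5 = 80.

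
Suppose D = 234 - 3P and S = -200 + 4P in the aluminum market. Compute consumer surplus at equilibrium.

Consumer surplus = 384

Equilibrium: 234 - 3P = -200 + 4P gives P* = 62, Q* = 48.
Demand choke price (D = 0): P = 78.
CS = ½(78 − 62)(48) = 384.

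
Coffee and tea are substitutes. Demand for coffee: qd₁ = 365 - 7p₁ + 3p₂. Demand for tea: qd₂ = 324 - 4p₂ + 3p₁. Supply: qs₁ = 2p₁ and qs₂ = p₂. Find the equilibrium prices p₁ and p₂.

p₁ = 2797/36, p₂ = 1337/12

Market 1: 365 - 7p₁ + 3p₂ = 2p₁ → 9p₁ - 3p₂ = 365.
Market 2: 5p₂ - 3p₁ = 324.
Eliminating p₂: 5×(1) + 3×(2) gives 36p₁ = 2797, so p₁ = 2797/36.
Back-substitute into (2): p₂ = (324 + 3×2797/36) / 5 = 1337/12.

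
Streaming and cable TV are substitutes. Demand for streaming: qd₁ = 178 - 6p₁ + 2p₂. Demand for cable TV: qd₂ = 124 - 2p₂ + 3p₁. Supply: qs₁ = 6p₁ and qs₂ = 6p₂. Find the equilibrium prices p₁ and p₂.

p₁ = 836/45, p₂ = 337/15

Market 1: 178 - 6p₁ + 2p₂ = 6p₁ → 12p₁ - 2p₂ = 178.
Market 2: 8p₂ - 3p₁ = 124.
Eliminating p₂: 8×(1) + 2×(2) gives 90p₁ = 1672, so p₁ = 836/45.
Back-substitute into (2): p₂ = (124 + 3×836/45) / 8 = 337/15.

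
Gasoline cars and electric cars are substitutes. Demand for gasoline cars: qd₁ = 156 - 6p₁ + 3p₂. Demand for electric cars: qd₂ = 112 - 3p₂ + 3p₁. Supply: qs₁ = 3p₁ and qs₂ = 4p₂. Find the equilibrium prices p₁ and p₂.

p₁ = 238/9, p₂ = 82/3

Market 1: 156 - 6p₁ + 3p₂ = 3p₁ → 9p₁ - 3p₂ = 156.
Market 2: 7p₂ - 3p₁ = 112.
Eliminating p₂: 7×(1) + 3×(2) gives 54p₁ = 1428, so p₁ = 238/9.
Back-substitute into (2): p₂ = (112 + 3×238/9) / 7 = 82/3.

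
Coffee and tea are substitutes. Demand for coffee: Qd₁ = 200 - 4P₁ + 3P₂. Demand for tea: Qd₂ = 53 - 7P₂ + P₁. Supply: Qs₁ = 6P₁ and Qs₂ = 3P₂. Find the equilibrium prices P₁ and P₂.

P₁ = 2159/97, P₂ = 730/97

Market 1: 200 - 4P₁ + 3P₂ = 6P₁ → 10P₁ - 3P₂ = 200.
Market 2: 10P₂ - P₁ = 53.
Eliminating P₂: 10×(1) + 3×(2) gives 97P₁ = 2159, so P₁ = 2159/97.
Back-substitute into (2): P₂ = (53 + 1×2159/97) / 10 = 730/97.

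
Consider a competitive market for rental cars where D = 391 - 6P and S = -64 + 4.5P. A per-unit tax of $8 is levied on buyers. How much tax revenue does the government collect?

Tax revenue = 6184/7

Pre-tax equilibrium: P* = 130/3, Q* = 131.
Tax on buyers shifts demand to D = 391 − 6(P + 8) = 343 - 6P.
343 - 6P = -64 + 4.5P gives seller price Ps = 814/21; buyers pay Pb = 814/21 + 8 = 982/21.
New quantity: Q = 391 − 6(982/21) = 773/7.
Revenue = 8 × 773/7 = 6184/7.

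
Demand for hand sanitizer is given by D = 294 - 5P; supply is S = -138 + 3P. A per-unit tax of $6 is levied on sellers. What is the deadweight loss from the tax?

Deadweight loss = 33.75

Pre-tax equilibrium: P* = 54, Q* = 24.
Tax on sellers shifts supply to S = -138 + 3(P − 6) = -156 + 3P.
294 - 5P = -156 + 3P gives buyer price Pb = 56.25; sellers receive Ps = 56.25 − 6 = 50.25.
New quantity: Q = 294 − 5(56.25) = 12.75.
DWL = ½ × 6 × (24 − 12.75) = 33.75.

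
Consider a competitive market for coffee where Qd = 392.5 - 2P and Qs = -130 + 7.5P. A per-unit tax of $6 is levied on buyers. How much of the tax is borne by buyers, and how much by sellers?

Pre-tax equilibrium: P* = 55, Q* = 282.5.
Tax on buyers shifts demand to Qd = 392.5 − 2(P + 6) = 380.5 - 2P.
380.5 - 2P = -130 + 7.5P gives seller price Ps = 1021/19; buyers pay Pb = 1021/19 + 6 = 1135/19.
New quantity: Q = 392.5 − 2(1135/19) = 10375/38.
Buyer burden = 1135/19 − 55 = 90/19; seller burden = 55 − 1021/19 = 24/19.

Buyers bear 90/19, sellers bear 24/19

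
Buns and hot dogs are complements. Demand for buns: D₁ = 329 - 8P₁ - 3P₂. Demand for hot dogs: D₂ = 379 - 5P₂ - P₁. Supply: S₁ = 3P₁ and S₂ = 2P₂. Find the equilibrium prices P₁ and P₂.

P₁ = 583/37, P₂ = 1920/37

Market 1: 329 - 8P₁ - 3P₂ = 3P₁ → 11P₁ + 3P₂ = 329.
Market 2: 7P₂ + P₁ = 379.
Eliminating P₂: 7×(1) − 3×(2) gives 74P₁ = 1166, so P₁ = 583/37.
Back-substitute into (2): P₂ = (379 − 1×583/37) / 7 = 1920/37.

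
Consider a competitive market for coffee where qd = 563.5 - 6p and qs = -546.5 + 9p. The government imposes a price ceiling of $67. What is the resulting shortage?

Equilibrium price would be p* = 74, so the ceiling at 67 binds.
At p = 67: qd = 563.5 − 6(67) = 161.5, qs = -546.5 + 9(67) = 56.5.
Shortage = 161.5 − 56.5 = 105.

Shortage = 105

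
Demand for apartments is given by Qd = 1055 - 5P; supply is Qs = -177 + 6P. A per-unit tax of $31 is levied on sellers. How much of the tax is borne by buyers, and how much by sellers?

Buyers bear 186/11, sellers bear 155/11

Pre-tax equilibrium: P* = 112, Q* = 495.
Tax on sellers shifts supply to Qs = -177 + 6(P − 31) = -363 + 6P.
1055 - 5P = -363 + 6P gives buyer price Pb = 1418/11; sellers receive Ps = 1418/11 − 31 = 1077/11.
New quantity: Q = 1055 − 5(1418/11) = 4515/11.
Buyer burden = 1418/11 − 112 = 186/11; seller burden = 112 − 1077/11 = 155/11.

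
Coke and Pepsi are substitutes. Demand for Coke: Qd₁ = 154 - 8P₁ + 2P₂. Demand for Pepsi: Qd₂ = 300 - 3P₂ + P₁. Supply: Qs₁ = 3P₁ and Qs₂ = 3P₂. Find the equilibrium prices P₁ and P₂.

P₁ = 23.8125, P₂ = 53.96875

Market 1: 154 - 8P₁ + 2P₂ = 3P₁ → 11P₁ - 2P₂ = 154.
Market 2: 6P₂ - P₁ = 300.
Eliminating P₂: 6×(1) + 2×(2) gives 64P₁ = 1524, so P₁ = 23.8125.
Back-substitute into (2): P₂ = (300 + 1×23.8125) / 6 = 53.96875.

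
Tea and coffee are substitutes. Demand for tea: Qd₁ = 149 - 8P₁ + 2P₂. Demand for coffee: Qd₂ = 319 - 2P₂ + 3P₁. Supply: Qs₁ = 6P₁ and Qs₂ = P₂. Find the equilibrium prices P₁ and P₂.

P₁ = 1085/36, P₂ = 4913/36

Market 1: 149 - 8P₁ + 2P₂ = 6P₁ → 14P₁ - 2P₂ = 149.
Market 2: 3P₂ - 3P₁ = 319.
Eliminating P₂: 3×(1) + 2×(2) gives 36P₁ = 1085, so P₁ = 1085/36.
Back-substitute into (2): P₂ = (319 + 3×1085/36) / 3 = 4913/36.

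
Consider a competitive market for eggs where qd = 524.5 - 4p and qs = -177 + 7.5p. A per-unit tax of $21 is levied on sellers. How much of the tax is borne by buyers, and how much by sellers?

Pre-tax equilibrium: p* = 61, q* = 280.5.
Tax on sellers shifts supply to qs = -177 + 7.5(p − 21) = -334.5 + 7.5p.
524.5 - 4p = -334.5 + 7.5p gives buyer price pb = 1718/23; sellers receive ps = 1718/23 − 21 = 1235/23.
New quantity: q = 524.5 − 4(1718/23) = 10383/46.
Buyer burden = 1718/23 − 61 = 315/23; seller burden = 61 − 1235/23 = 168/23.

Buyers bear 315/23, sellers bear 168/23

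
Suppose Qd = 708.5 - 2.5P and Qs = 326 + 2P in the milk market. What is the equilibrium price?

P* = 85

Set Qd = Qs: 708.5 - 2.5P = 326 + 2P.
382.5 = 4.5P, so P* = 85.
Q* = 708.5 − 2.5(85) = 496.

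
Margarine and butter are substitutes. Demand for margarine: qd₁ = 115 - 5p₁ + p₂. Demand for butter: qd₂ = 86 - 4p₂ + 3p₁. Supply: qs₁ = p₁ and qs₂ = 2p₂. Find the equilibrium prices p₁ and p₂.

p₁ = 776/33, p₂ = 287/11

Market 1: 115 - 5p₁ + p₂ = p₁ → 6p₁ - p₂ = 115.
Market 2: 6p₂ - 3p₁ = 86.
Eliminating p₂: 6×(1) + 1×(2) gives 33p₁ = 776, so p₁ = 776/33.
Back-substitute into (2): p₂ = (86 + 3×776/33) / 6 = 287/11.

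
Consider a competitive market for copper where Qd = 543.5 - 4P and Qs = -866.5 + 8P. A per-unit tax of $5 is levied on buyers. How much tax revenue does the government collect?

Tax revenue = 1805/6

Pre-tax equilibrium: P* = 117.5, Q* = 73.5.
Tax on buyers shifts demand to Qd = 543.5 − 4(P + 5) = 523.5 - 4P.
523.5 - 4P = -866.5 + 8P gives seller price Ps = 695/6; buyers pay Pb = 695/6 + 5 = 725/6.
New quantity: Q = 543.5 − 4(725/6) = 361/6.
Revenue = 5 × 361/6 = 1805/6.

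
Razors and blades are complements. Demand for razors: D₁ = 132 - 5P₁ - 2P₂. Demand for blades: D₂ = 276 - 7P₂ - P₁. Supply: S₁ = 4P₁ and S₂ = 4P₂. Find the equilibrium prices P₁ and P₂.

P₁ = 900/97, P₂ = 2352/97

Market 1: 132 - 5P₁ - 2P₂ = 4P₁ → 9P₁ + 2P₂ = 132.
Market 2: 11P₂ + P₁ = 276.
Eliminating P₂: 11×(1) − 2×(2) gives 97P₁ = 900, so P₁ = 900/97.
Back-substitute into (2): P₂ = (276 − 1×900/97) / 11 = 2352/97.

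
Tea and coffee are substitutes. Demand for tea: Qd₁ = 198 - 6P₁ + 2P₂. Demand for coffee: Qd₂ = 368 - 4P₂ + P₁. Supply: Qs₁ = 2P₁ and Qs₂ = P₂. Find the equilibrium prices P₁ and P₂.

P₁ = 863/19, P₂ = 1571/19

Market 1: 198 - 6P₁ + 2P₂ = 2P₁ → 8P₁ - 2P₂ = 198.
Market 2: 5P₂ - P₁ = 368.
Eliminating P₂: 5×(1) + 2×(2) gives 38P₁ = 1726, so P₁ = 863/19.
Back-substitute into (2): P₂ = (368 + 1×863/19) / 5 = 1571/19.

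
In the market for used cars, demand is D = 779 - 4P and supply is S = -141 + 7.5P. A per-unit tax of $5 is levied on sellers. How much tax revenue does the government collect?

Pre-tax equilibrium: P* = 80, Q* = 459.
Tax on sellers shifts supply to S = -141 + 7.5(P − 5) = -178.5 + 7.5P.
779 - 4P = -178.5 + 7.5P gives buyer price Pb = 1915/23; sellers receive Ps = 1915/23 − 5 = 1800/23.
New quantity: Q = 779 − 4(1915/23) = 10257/23.
Revenue = 5 × 10257/23 = 51285/23.

Tax revenue = 51285/23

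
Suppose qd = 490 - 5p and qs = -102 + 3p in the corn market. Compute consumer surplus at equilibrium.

Consumer surplus = 1440

Equilibrium: 490 - 5p = -102 + 3p gives p* = 74, q* = 120.
Demand choke price (qd = 0): p = 98.
CS = ½(98 − 74)(120) = 1440.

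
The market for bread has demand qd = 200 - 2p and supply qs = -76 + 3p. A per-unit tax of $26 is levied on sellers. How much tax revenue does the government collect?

Pre-tax equilibrium: p* = 55.2, q* = 89.6.
Tax on sellers shifts supply to qs = -76 + 3(p − 26) = -154 + 3p.
200 - 2p = -154 + 3p gives buyer price pb = 70.8; sellers receive ps = 70.8 − 26 = 44.8.
New quantity: q = 200 − 2(70.8) = 58.4.
Revenue = 26 × 58.4 = 1518.4.

Tax revenue = 1518.4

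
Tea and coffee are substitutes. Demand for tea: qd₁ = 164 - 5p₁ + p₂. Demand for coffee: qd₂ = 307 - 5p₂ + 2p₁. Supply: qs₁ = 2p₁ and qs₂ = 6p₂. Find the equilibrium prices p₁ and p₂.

Market 1: 164 - 5p₁ + p₂ = 2p₁ → 7p₁ - p₂ = 164.
Market 2: 11p₂ - 2p₁ = 307.
Eliminating p₂: 11×(1) + 1×(2) gives 75p₁ = 2111, so p₁ = 2111/75.
Back-substitute into (2): p₂ = (307 + 2×2111/75) / 11 = 2477/75.

p₁ = 2111/75, p₂ = 2477/75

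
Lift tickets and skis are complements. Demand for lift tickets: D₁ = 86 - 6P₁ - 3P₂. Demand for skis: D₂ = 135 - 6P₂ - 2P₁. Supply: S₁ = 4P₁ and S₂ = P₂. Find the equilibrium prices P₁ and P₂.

P₁ = 3.078125, P₂ = 18.40625

Market 1: 86 - 6P₁ - 3P₂ = 4P₁ → 10P₁ + 3P₂ = 86.
Market 2: 7P₂ + 2P₁ = 135.
Eliminating P₂: 7×(1) − 3×(2) gives 64P₁ = 197, so P₁ = 3.078125.
Back-substitute into (2): P₂ = (135 − 2×3.078125) / 7 = 18.40625.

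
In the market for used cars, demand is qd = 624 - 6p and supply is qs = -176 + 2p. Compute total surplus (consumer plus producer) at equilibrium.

Total surplus = 192

Equilibrium: 624 - 6p = -176 + 2p gives p* = 100, q* = 24.
Demand choke price: p = 104; supply starts at p = 88.
CS = ½(104 − 100)(24) = 48; PS = ½(100 − 88)(24) = 144.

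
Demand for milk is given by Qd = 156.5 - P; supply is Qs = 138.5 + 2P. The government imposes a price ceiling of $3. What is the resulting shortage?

Equilibrium price would be P* = 6, so the ceiling at 3 binds.
At P = 3: Qd = 156.5 − 1(3) = 153.5, Qs = 138.5 + 2(3) = 144.5.
Shortage = 153.5 − 144.5 = 9.

Shortage = 9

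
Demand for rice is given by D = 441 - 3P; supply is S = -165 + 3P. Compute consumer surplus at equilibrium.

Equilibrium: 441 - 3P = -165 + 3P gives P* = 101, Q* = 138.
Demand choke price (D = 0): P = 147.
CS = ½(147 − 101)(138) = 3174.

Consumer surplus = 3174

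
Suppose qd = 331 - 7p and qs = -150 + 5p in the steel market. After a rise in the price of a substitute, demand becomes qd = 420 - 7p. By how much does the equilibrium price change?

Δp = 89/12

Original equilibrium: p* = 481/12, q* = 605/12.
New equilibrium: 420 - 7p = -150 + 5p, so 570 = 12p and p' = 47.5; q' = 420 − 7(47.5) = 87.5.
Change in price: 47.5 − 481/12 = 89/12.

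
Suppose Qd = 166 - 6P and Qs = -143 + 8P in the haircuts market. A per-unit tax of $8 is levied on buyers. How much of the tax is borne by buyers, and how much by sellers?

Buyers bear 32/7, sellers bear 24/7

Pre-tax equilibrium: P* = 309/14, Q* = 235/7.
Tax on buyers shifts demand to Qd = 166 − 6(P + 8) = 118 - 6P.
118 - 6P = -143 + 8P gives seller price Ps = 261/14; buyers pay Pb = 261/14 + 8 = 373/14.
New quantity: Q = 166 − 6(373/14) = 43/7.
Buyer burden = 373/14 − 309/14 = 32/7; seller burden = 309/14 − 261/14 = 24/7.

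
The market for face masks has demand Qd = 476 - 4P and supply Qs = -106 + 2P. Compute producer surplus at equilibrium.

Equilibrium: 476 - 4P = -106 + 2P gives P* = 97, Q* = 88.
Supply starts at P = 53 (where Qs = 0).
PS = ½(97 − 53)(88) = 1936.

Producer surplus = 1936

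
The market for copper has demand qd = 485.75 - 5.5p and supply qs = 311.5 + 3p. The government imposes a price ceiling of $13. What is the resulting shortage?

Equilibrium price would be p* = 20.5, so the ceiling at 13 binds.
At p = 13: qd = 485.75 − 5.5(13) = 414.25, qs = 311.5 + 3(13) = 350.5.
Shortage = 414.25 − 350.5 = 63.75.

Shortage = 63.75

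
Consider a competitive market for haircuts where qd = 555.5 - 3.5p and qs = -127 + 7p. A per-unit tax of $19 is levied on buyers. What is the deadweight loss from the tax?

Deadweight loss = 2527/6

Pre-tax equilibrium: p* = 65, q* = 328.
Tax on buyers shifts demand to qd = 555.5 − 3.5(p + 19) = 489 - 3.5p.
489 - 3.5p = -127 + 7p gives seller price ps = 176/3; buyers pay pb = 176/3 + 19 = 233/3.
New quantity: q = 555.5 − 3.5(233/3) = 851/3.
DWL = ½ × 19 × (328 − 851/3) = 2527/6.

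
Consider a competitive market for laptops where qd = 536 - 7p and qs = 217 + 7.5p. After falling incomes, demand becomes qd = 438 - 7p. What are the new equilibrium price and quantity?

Original equilibrium: p* = 22, q* = 382.
New equilibrium: 438 - 7p = 217 + 7.5p, so 221 = 14.5p and p' = 442/29; q' = 438 − 7(442/29) = 9608/29.

p' = 442/29, q' = 9608/29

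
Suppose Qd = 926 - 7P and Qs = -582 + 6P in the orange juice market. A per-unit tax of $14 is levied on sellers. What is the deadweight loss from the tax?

Pre-tax equilibrium: P* = 116, Q* = 114.
Tax on sellers shifts supply to Qs = -582 + 6(P − 14) = -666 + 6P.
926 - 7P = -666 + 6P gives buyer price Pb = 1592/13; sellers receive Ps = 1592/13 − 14 = 1410/13.
New quantity: Q = 926 − 7(1592/13) = 894/13.
DWL = ½ × 14 × (114 − 894/13) = 4116/13.

Deadweight loss = 4116/13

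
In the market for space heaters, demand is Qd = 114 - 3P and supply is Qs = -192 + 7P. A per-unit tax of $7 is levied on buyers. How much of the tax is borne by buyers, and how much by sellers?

Buyers bear $4.9, sellers bear $2.1

Pre-tax equilibrium: P* = 30.6, Q* = 22.2.
Tax on buyers shifts demand to Qd = 114 − 3(P + 7) = 93 - 3P.
93 - 3P = -192 + 7P gives seller price Ps = 28.5; buyers pay Pb = 28.5 + 7 = 35.5.
New quantity: Q = 114 − 3(35.5) = 7.5.
Buyer burden = 35.5 − 30.6 = 4.9; seller burden = 30.6 − 28.5 = 2.1.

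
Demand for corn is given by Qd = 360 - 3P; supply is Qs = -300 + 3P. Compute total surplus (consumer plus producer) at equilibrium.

Total surplus = 300

Equilibrium: 360 - 3P = -300 + 3P gives P* = 110, Q* = 30.
Demand choke price: P = 120; supply starts at P = 100.
CS = ½(120 − 110)(30) = 150; PS = ½(110 − 100)(30) = 150.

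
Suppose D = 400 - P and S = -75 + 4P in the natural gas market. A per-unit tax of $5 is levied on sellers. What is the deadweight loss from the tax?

Deadweight loss = 10

Pre-tax equilibrium: P* = 95, Q* = 305.
Tax on sellers shifts supply to S = -75 + 4(P − 5) = -95 + 4P.
400 - P = -95 + 4P gives buyer price Pb = 99; sellers receive Ps = 99 − 5 = 94.
New quantity: Q = 400 − 1(99) = 301.
DWL = ½ × 5 × (305 − 301) = 10.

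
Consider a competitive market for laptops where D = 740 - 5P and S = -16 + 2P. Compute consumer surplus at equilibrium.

Consumer surplus = 4000

Equilibrium: 740 - 5P = -16 + 2P gives P* = 108, Q* = 200.
Demand choke price (D = 0): P = 148.
CS = ½(148 − 108)(200) = 4000.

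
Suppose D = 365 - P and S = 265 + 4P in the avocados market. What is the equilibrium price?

P* = 20

Set D = S: 365 - P = 265 + 4P.
100 = 5P, so P* = 20.
Q* = 365 − 1(20) = 345.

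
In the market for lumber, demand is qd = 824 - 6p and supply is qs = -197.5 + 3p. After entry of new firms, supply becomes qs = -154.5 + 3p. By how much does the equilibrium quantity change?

Original equilibrium: p* = 113.5, q* = 143.
New equilibrium: 824 - 6p = -154.5 + 3p, so 978.5 = 9p and p' = 1957/18; q' = 824 − 6(1957/18) = 515/3.
Change in quantity: 515/3 − 143 = 86/3.

Δq = 86/3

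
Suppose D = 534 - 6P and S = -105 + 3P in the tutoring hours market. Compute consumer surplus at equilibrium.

Equilibrium: 534 - 6P = -105 + 3P gives P* = 71, Q* = 108.
Demand choke price (D = 0): P = 89.
CS = ½(89 − 71)(108) = 972.

Consumer surplus = 972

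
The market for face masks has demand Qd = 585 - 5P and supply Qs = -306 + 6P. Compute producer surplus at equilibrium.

Equilibrium: 585 - 5P = -306 + 6P gives P* = 81, Q* = 180.
Supply starts at P = 51 (where Qs = 0).
PS = ½(81 − 51)(180) = 2700.

Producer surplus = 2700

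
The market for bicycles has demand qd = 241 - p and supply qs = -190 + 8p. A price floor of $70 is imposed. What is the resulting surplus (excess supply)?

Equilibrium price would be p* = 431/9, so the floor at 70 binds.
At p = 70: qd = 171, qs = 370.
Surplus = 370 − 171 = 199.

Surplus = 199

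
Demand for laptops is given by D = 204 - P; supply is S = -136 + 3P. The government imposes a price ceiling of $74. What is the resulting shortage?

Equilibrium price would be P* = 85, so the ceiling at 74 binds.
At P = 74: D = 204 − 1(74) = 130, S = -136 + 3(74) = 86.
Shortage = 130 − 86 = 44.

Shortage = 44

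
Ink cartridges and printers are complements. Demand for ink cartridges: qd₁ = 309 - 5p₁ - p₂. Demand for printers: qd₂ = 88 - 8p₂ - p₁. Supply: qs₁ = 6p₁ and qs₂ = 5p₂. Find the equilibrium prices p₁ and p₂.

p₁ = 3929/142, p₂ = 659/142

Market 1: 309 - 5p₁ - p₂ = 6p₁ → 11p₁ + p₂ = 309.
Market 2: 13p₂ + p₁ = 88.
Eliminating p₂: 13×(1) − 1×(2) gives 142p₁ = 3929, so p₁ = 3929/142.
Back-substitute into (2): p₂ = (88 − 1×3929/142) / 13 = 659/142.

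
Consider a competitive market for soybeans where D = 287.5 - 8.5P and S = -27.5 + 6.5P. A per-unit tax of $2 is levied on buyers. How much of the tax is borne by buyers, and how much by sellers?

Buyers bear 13/15, sellers bear 17/15

Pre-tax equilibrium: P* = 21, Q* = 109.
Tax on buyers shifts demand to D = 287.5 − 8.5(P + 2) = 270.5 - 8.5P.
270.5 - 8.5P = -27.5 + 6.5P gives seller price Ps = 298/15; buyers pay Pb = 298/15 + 2 = 328/15.
New quantity: Q = 287.5 − 8.5(328/15) = 3049/30.
Buyer burden = 328/15 − 21 = 13/15; seller burden = 21 − 298/15 = 17/15.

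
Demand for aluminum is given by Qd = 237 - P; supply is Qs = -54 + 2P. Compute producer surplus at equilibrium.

Producer surplus = 4900

Equilibrium: 237 - P = -54 + 2P gives P* = 97, Q* = 140.
Supply starts at P = 27 (where Qs = 0).
PS = ½(97 − 27)(140) = 4900.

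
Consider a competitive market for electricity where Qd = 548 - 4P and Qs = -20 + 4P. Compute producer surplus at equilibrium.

Equilibrium: 548 - 4P = -20 + 4P gives P* = 71, Q* = 264.
Supply starts at P = 5 (where Qs = 0).
PS = ½(71 − 5)(264) = 8712.

Producer surplus = 8712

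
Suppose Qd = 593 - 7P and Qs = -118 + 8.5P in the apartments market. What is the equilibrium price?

Set Qd = Qs: 593 - 7P = -118 + 8.5P.
711 = 15.5P, so P* = 1422/31.
Q* = 593 − 7(1422/31) = 8429/31.

P* = 1422/31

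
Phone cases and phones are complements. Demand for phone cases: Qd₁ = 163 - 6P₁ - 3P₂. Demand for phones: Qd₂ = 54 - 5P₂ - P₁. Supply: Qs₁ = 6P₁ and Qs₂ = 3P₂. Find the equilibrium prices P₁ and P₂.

P₁ = 1142/93, P₂ = 485/93

Market 1: 163 - 6P₁ - 3P₂ = 6P₁ → 12P₁ + 3P₂ = 163.
Market 2: 8P₂ + P₁ = 54.
Eliminating P₂: 8×(1) − 3×(2) gives 93P₁ = 1142, so P₁ = 1142/93.
Back-substitute into (2): P₂ = (54 − 1×1142/93) / 8 = 485/93.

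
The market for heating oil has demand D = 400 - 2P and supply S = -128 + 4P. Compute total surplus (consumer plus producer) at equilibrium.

Total surplus = 18816

Equilibrium: 400 - 2P = -128 + 4P gives P* = 88, Q* = 224.
Demand choke price: P = 200; supply starts at P = 32.
CS = ½(200 − 88)(224) = 12544; PS = ½(88 − 32)(224) = 6272.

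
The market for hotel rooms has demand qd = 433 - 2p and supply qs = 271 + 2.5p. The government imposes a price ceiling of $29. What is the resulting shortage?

Shortage = 31.5

Equilibrium price would be p* = 36, so the ceiling at 29 binds.
At p = 29: qd = 433 − 2(29) = 375, qs = 271 + 2.5(29) = 343.5.
Shortage = 375 − 343.5 = 31.5.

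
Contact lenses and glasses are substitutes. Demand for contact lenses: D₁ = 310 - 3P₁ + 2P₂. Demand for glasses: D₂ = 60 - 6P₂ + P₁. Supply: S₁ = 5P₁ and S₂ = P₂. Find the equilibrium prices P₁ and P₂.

P₁ = 1145/27, P₂ = 395/27

Market 1: 310 - 3P₁ + 2P₂ = 5P₁ → 8P₁ - 2P₂ = 310.
Market 2: 7P₂ - P₁ = 60.
Eliminating P₂: 7×(1) + 2×(2) gives 54P₁ = 2290, so P₁ = 1145/27.
Back-substitute into (2): P₂ = (60 + 1×1145/27) / 7 = 395/27.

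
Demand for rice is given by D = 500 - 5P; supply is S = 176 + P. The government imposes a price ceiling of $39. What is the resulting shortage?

Equilibrium price would be P* = 54, so the ceiling at 39 binds.
At P = 39: D = 500 − 5(39) = 305, S = 176 + 1(39) = 215.
Shortage = 305 − 215 = 90.

Shortage = 90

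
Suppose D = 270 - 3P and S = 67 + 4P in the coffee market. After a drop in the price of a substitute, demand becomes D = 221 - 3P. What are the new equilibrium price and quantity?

Original equilibrium: P* = 29, Q* = 183.
New equilibrium: 221 - 3P = 67 + 4P, so 154 = 7P and P' = 22; Q' = 221 − 3(22) = 155.

P' = 22, Q' = 155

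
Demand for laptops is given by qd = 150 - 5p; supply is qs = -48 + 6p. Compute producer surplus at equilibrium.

Equilibrium: 150 - 5p = -48 + 6p gives p* = 18, q* = 60.
Supply starts at p = 8 (where qs = 0).
PS = ½(18 − 8)(60) = 300.

Producer surplus = 300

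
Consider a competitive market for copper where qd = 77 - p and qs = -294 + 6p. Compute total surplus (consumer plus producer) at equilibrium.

Equilibrium: 77 - p = -294 + 6p gives p* = 53, q* = 24.
Demand choke price: p = 77; supply starts at p = 49.
CS = ½(77 − 53)(24) = 288; PS = ½(53 − 49)(24) = 48.

Total surplus = 336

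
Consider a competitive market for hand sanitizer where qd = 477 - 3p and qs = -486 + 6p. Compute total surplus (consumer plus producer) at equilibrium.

Equilibrium: 477 - 3p = -486 + 6p gives p* = 107, q* = 156.
Demand choke price: p = 159; supply starts at p = 81.
CS = ½(159 − 107)(156) = 4056; PS = ½(107 − 81)(156) = 2028.

Total surplus = 6084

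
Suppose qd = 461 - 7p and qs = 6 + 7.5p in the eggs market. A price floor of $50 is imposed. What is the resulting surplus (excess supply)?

Surplus = 270

Equilibrium price would be p* = 910/29, so the floor at 50 binds.
At p = 50: qd = 111, qs = 381.
Surplus = 381 − 111 = 270.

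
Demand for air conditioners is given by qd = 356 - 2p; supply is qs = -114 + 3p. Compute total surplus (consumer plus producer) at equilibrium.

Total surplus = 11760

Equilibrium: 356 - 2p = -114 + 3p gives p* = 94, q* = 168.
Demand choke price: p = 178; supply starts at p = 38.
CS = ½(178 − 94)(168) = 7056; PS = ½(94 − 38)(168) = 4704.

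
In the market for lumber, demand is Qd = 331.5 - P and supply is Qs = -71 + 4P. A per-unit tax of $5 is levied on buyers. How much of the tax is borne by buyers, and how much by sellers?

Buyers bear $4, sellers bear $1

Pre-tax equilibrium: P* = 80.5, Q* = 251.
Tax on buyers shifts demand to Qd = 331.5 − 1(P + 5) = 326.5 - P.
326.5 - P = -71 + 4P gives seller price Ps = 79.5; buyers pay Pb = 79.5 + 5 = 84.5.
New quantity: Q = 331.5 − 1(84.5) = 247.
Buyer burden = 84.5 − 80.5 = 4; seller burden = 80.5 − 79.5 = 1.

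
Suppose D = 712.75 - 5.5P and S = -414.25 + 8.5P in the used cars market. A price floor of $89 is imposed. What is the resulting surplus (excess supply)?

Equilibrium price would be P* = 80.5, so the floor at 89 binds.
At P = 89: D = 223.25, S = 342.25.
Surplus = 342.25 − 223.25 = 119.

Surplus = 119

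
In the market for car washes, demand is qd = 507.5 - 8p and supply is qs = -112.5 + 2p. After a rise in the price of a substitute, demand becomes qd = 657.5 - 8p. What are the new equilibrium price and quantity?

p' = 77, q' = 41.5

Original equilibrium: p* = 62, q* = 11.5.
New equilibrium: 657.5 - 8p = -112.5 + 2p, so 770 = 10p and p' = 77; q' = 657.5 − 8(77) = 41.5.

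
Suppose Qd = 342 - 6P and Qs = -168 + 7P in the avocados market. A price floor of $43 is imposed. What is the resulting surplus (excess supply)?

Surplus = 49

Equilibrium price would be P* = 510/13, so the floor at 43 binds.
At P = 43: Qd = 84, Qs = 133.
Surplus = 133 − 84 = 49.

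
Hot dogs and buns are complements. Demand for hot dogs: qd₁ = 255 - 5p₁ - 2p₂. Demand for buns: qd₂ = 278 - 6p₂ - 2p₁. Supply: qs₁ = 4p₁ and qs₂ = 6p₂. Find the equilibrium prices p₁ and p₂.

Market 1: 255 - 5p₁ - 2p₂ = 4p₁ → 9p₁ + 2p₂ = 255.
Market 2: 12p₂ + 2p₁ = 278.
Eliminating p₂: 12×(1) − 2×(2) gives 104p₁ = 2504, so p₁ = 313/13.
Back-substitute into (2): p₂ = (278 − 2×313/13) / 12 = 249/13.

p₁ = 313/13, p₂ = 249/13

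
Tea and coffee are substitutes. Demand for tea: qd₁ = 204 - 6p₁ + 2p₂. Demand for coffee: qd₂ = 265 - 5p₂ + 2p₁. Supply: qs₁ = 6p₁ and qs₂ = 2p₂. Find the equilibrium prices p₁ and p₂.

p₁ = 24.475, p₂ = 44.85

Market 1: 204 - 6p₁ + 2p₂ = 6p₁ → 12p₁ - 2p₂ = 204.
Market 2: 7p₂ - 2p₁ = 265.
Eliminating p₂: 7×(1) + 2×(2) gives 80p₁ = 1958, so p₁ = 24.475.
Back-substitute into (2): p₂ = (265 + 2×24.475) / 7 = 44.85.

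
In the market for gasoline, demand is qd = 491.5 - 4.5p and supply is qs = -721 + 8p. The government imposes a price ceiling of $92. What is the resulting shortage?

Equilibrium price would be p* = 97, so the ceiling at 92 binds.
At p = 92: qd = 491.5 − 4.5(92) = 77.5, qs = -721 + 8(92) = 15.
Shortage = 77.5 − 15 = 62.5.

Shortage = 62.5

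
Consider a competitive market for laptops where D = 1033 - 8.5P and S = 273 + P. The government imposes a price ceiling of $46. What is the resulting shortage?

Shortage = 323

Equilibrium price would be P* = 80, so the ceiling at 46 binds.
At P = 46: D = 1033 − 8.5(46) = 642, S = 273 + 1(46) = 319.
Shortage = 642 − 319 = 323.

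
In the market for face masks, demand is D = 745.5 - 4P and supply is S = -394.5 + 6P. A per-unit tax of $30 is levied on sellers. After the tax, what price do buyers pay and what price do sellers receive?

Buyers pay $132, sellers receive $102

Pre-tax equilibrium: P* = 114, Q* = 289.5.
Tax on sellers shifts supply to S = -394.5 + 6(P − 30) = -574.5 + 6P.
745.5 - 4P = -574.5 + 6P gives buyer price Pb = 132; sellers receive Ps = 132 − 30 = 102.
New quantity: Q = 745.5 − 4(132) = 217.5.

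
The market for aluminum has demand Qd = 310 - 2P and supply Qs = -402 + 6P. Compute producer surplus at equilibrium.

Producer surplus = 1452

Equilibrium: 310 - 2P = -402 + 6P gives P* = 89, Q* = 132.
Supply starts at P = 67 (where Qs = 0).
PS = ½(89 − 67)(132) = 1452.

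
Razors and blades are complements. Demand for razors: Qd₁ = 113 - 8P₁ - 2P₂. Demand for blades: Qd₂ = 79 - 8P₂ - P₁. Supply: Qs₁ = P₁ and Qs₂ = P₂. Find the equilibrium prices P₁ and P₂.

P₁ = 859/79, P₂ = 598/79

Market 1: 113 - 8P₁ - 2P₂ = P₁ → 9P₁ + 2P₂ = 113.
Market 2: 9P₂ + P₁ = 79.
Eliminating P₂: 9×(1) − 2×(2) gives 79P₁ = 859, so P₁ = 859/79.
Back-substitute into (2): P₂ = (79 − 1×859/79) / 9 = 598/79.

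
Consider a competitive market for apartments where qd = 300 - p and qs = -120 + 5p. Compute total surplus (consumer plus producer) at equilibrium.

Total surplus = 31740

Equilibrium: 300 - p = -120 + 5p gives p* = 70, q* = 230.
Demand choke price: p = 300; supply starts at p = 24.
CS = ½(300 − 70)(230) = 26450; PS = ½(70 − 24)(230) = 5290.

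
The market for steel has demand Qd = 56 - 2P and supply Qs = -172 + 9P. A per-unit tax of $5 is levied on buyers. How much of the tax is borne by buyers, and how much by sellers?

Buyers bear 45/11, sellers bear 10/11

Pre-tax equilibrium: P* = 228/11, Q* = 160/11.
Tax on buyers shifts demand to Qd = 56 − 2(P + 5) = 46 - 2P.
46 - 2P = -172 + 9P gives seller price Ps = 218/11; buyers pay Pb = 218/11 + 5 = 273/11.
New quantity: Q = 56 − 2(273/11) = 70/11.
Buyer burden = 273/11 − 228/11 = 45/11; seller burden = 228/11 − 218/11 = 10/11.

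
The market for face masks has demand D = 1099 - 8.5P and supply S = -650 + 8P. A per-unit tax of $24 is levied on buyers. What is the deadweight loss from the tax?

Deadweight loss = 13056/11

Pre-tax equilibrium: P* = 106, Q* = 198.
Tax on buyers shifts demand to D = 1099 − 8.5(P + 24) = 895 - 8.5P.
895 - 8.5P = -650 + 8P gives seller price Ps = 1030/11; buyers pay Pb = 1030/11 + 24 = 1294/11.
New quantity: Q = 1099 − 8.5(1294/11) = 1090/11.
DWL = ½ × 24 × (198 − 1090/11) = 13056/11.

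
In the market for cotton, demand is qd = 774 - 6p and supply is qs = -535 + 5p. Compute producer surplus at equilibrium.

Equilibrium: 774 - 6p = -535 + 5p gives p* = 119, q* = 60.
Supply starts at p = 107 (where qs = 0).
PS = ½(119 − 107)(60) = 360.

Producer surplus = 360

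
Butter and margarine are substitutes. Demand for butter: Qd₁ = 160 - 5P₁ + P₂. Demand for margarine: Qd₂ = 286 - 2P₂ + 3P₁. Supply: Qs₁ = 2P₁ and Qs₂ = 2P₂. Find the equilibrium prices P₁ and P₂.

P₁ = 37.04, P₂ = 99.28

Market 1: 160 - 5P₁ + P₂ = 2P₁ → 7P₁ - P₂ = 160.
Market 2: 4P₂ - 3P₁ = 286.
Eliminating P₂: 4×(1) + 1×(2) gives 25P₁ = 926, so P₁ = 37.04.
Back-substitute into (2): P₂ = (286 + 3×37.04) / 4 = 99.28.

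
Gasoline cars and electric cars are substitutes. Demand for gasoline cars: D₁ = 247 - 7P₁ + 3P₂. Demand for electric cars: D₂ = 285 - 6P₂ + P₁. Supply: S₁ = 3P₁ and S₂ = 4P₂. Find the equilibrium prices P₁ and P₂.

Market 1: 247 - 7P₁ + 3P₂ = 3P₁ → 10P₁ - 3P₂ = 247.
Market 2: 10P₂ - P₁ = 285.
Eliminating P₂: 10×(1) + 3×(2) gives 97P₁ = 3325, so P₁ = 3325/97.
Back-substitute into (2): P₂ = (285 + 1×3325/97) / 10 = 3097/97.

P₁ = 3325/97, P₂ = 3097/97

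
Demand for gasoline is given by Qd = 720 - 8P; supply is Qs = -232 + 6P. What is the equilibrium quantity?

Set Qd = Qs: 720 - 8P = -232 + 6P.
952 = 14P, so P* = 68.
Q* = 720 − 8(68) = 176.

Q* = 176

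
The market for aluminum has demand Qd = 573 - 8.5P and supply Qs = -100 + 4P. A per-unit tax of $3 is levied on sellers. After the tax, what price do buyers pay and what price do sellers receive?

Pre-tax equilibrium: P* = 53.84, Q* = 115.36.
Tax on sellers shifts supply to Qs = -100 + 4(P − 3) = -112 + 4P.
573 - 8.5P = -112 + 4P gives buyer price Pb = 54.8; sellers receive Ps = 54.8 − 3 = 51.8.
New quantity: Q = 573 − 8.5(54.8) = 107.2.

Buyers pay $54.8, sellers receive $51.8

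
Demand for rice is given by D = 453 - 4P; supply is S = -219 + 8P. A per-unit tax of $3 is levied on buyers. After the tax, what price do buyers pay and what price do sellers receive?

Buyers pay $58, sellers receive $55

Pre-tax equilibrium: P* = 56, Q* = 229.
Tax on buyers shifts demand to D = 453 − 4(P + 3) = 441 - 4P.
441 - 4P = -219 + 8P gives seller price Ps = 55; buyers pay Pb = 55 + 3 = 58.
New quantity: Q = 453 − 4(58) = 221.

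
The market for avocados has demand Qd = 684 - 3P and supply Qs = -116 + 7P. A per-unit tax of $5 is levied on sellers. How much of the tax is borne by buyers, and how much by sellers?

Buyers bear $3.5, sellers bear $1.5

Pre-tax equilibrium: P* = 80, Q* = 444.
Tax on sellers shifts supply to Qs = -116 + 7(P − 5) = -151 + 7P.
684 - 3P = -151 + 7P gives buyer price Pb = 83.5; sellers receive Ps = 83.5 − 5 = 78.5.
New quantity: Q = 684 − 3(83.5) = 433.5.
Buyer burden = 83.5 − 80 = 3.5; seller burden = 80 − 78.5 = 1.5.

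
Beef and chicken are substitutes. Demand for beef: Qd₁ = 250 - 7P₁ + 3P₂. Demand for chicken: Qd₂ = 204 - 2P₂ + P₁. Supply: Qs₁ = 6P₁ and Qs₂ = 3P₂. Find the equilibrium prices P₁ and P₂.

P₁ = 931/31, P₂ = 1451/31

Market 1: 250 - 7P₁ + 3P₂ = 6P₁ → 13P₁ - 3P₂ = 250.
Market 2: 5P₂ - P₁ = 204.
Eliminating P₂: 5×(1) + 3×(2) gives 62P₁ = 1862, so P₁ = 931/31.
Back-substitute into (2): P₂ = (204 + 1×931/31) / 5 = 1451/31.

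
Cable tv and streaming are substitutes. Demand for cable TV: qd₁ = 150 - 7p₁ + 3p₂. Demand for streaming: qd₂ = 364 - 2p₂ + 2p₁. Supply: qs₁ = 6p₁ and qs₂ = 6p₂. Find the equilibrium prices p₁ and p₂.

p₁ = 1146/49, p₂ = 2516/49

Market 1: 150 - 7p₁ + 3p₂ = 6p₁ → 13p₁ - 3p₂ = 150.
Market 2: 8p₂ - 2p₁ = 364.
Eliminating p₂: 8×(1) + 3×(2) gives 98p₁ = 2292, so p₁ = 1146/49.
Back-substitute into (2): p₂ = (364 + 2×1146/49) / 8 = 2516/49.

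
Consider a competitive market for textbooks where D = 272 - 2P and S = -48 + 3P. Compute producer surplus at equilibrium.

Equilibrium: 272 - 2P = -48 + 3P gives P* = 64, Q* = 144.
Supply starts at P = 16 (where S = 0).
PS = ½(64 − 16)(144) = 3456.

Producer surplus = 3456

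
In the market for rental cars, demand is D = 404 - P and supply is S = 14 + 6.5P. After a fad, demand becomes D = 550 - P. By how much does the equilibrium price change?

Original equilibrium: P* = 52, Q* = 352.
New equilibrium: 550 - P = 14 + 6.5P, so 536 = 7.5P and P' = 1072/15; Q' = 550 − 1(1072/15) = 7178/15.
Change in price: 1072/15 − 52 = 292/15.

ΔP = 292/15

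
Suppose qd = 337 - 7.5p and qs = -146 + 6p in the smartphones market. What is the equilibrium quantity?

Set qd = qs: 337 - 7.5p = -146 + 6p.
483 = 13.5p, so p* = 322/9.
q* = 337 − 7.5(322/9) = 206/3.

q* = 206/3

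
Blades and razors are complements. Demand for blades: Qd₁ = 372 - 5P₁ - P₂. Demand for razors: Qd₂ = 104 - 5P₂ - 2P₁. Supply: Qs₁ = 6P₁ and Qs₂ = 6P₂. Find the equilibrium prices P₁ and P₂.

P₁ = 3988/119, P₂ = 400/119

Market 1: 372 - 5P₁ - P₂ = 6P₁ → 11P₁ + P₂ = 372.
Market 2: 11P₂ + 2P₁ = 104.
Eliminating P₂: 11×(1) − 1×(2) gives 119P₁ = 3988, so P₁ = 3988/119.
Back-substitute into (2): P₂ = (104 − 2×3988/119) / 11 = 400/119.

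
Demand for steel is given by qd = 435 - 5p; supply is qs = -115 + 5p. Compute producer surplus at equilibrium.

Producer surplus = 2560

Equilibrium: 435 - 5p = -115 + 5p gives p* = 55, q* = 160.
Supply starts at p = 23 (where qs = 0).
PS = ½(55 − 23)(160) = 2560.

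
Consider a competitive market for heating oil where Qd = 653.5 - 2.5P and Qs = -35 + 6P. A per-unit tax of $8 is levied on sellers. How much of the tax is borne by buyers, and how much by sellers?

Pre-tax equilibrium: P* = 81, Q* = 451.
Tax on sellers shifts supply to Qs = -35 + 6(P − 8) = -83 + 6P.
653.5 - 2.5P = -83 + 6P gives buyer price Pb = 1473/17; sellers receive Ps = 1473/17 − 8 = 1337/17.
New quantity: Q = 653.5 − 2.5(1473/17) = 7427/17.
Buyer burden = 1473/17 − 81 = 96/17; seller burden = 81 − 1337/17 = 40/17.

Buyers bear 96/17, sellers bear 40/17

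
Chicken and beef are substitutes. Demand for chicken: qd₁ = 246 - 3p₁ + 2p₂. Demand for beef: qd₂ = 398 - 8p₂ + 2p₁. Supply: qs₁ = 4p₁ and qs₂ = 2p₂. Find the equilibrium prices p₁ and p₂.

Market 1: 246 - 3p₁ + 2p₂ = 4p₁ → 7p₁ - 2p₂ = 246.
Market 2: 10p₂ - 2p₁ = 398.
Eliminating p₂: 10×(1) + 2×(2) gives 66p₁ = 3256, so p₁ = 148/3.
Back-substitute into (2): p₂ = (398 + 2×148/3) / 10 = 149/3.

p₁ = 148/3, p₂ = 149/3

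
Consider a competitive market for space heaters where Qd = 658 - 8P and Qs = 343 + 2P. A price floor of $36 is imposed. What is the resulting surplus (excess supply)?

Surplus = 45

Equilibrium price would be P* = 31.5, so the floor at 36 binds.
At P = 36: Qd = 370, Qs = 415.
Surplus = 415 − 370 = 45.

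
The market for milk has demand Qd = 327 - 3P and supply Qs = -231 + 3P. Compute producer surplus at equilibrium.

Producer surplus = 384

Equilibrium: 327 - 3P = -231 + 3P gives P* = 93, Q* = 48.
Supply starts at P = 77 (where Qs = 0).
PS = ½(93 − 77)(48) = 384.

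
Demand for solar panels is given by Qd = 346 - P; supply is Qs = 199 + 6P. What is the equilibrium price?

Set Qd = Qs: 346 - P = 199 + 6P.
147 = 7P, so P* = 21.
Q* = 346 − 1(21) = 325.

P* = 21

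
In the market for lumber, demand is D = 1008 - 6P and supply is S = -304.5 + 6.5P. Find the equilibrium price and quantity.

Set D = S: 1008 - 6P = -304.5 + 6.5P.
1312.5 = 12.5P, so P* = 105.
Q* = 1008 − 6(105) = 378.

P* = 105, Q* = 378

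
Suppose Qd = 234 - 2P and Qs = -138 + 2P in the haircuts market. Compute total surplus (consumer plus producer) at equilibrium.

Total surplus = 1152

Equilibrium: 234 - 2P = -138 + 2P gives P* = 93, Q* = 48.
Demand choke price: P = 117; supply starts at P = 69.
CS = ½(117 − 93)(48) = 576; PS = ½(93 − 69)(48) = 576.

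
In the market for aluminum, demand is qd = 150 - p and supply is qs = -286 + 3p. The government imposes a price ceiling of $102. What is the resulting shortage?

Shortage = 28

Equilibrium price would be p* = 109, so the ceiling at 102 binds.
At p = 102: qd = 150 − 1(102) = 48, qs = -286 + 3(102) = 20.
Shortage = 48 − 20 = 28.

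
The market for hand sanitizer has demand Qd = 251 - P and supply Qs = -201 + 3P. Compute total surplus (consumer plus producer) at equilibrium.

Equilibrium: 251 - P = -201 + 3P gives P* = 113, Q* = 138.
Demand choke price: P = 251; supply starts at P = 67.
CS = ½(251 − 113)(138) = 9522; PS = ½(113 − 67)(138) = 3174.

Total surplus = 12696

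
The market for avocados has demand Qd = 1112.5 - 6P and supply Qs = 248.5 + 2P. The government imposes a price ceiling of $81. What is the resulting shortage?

Shortage = 216

Equilibrium price would be P* = 108, so the ceiling at 81 binds.
At P = 81: Qd = 1112.5 − 6(81) = 626.5, Qs = 248.5 + 2(81) = 410.5.
Shortage = 626.5 − 410.5 = 216.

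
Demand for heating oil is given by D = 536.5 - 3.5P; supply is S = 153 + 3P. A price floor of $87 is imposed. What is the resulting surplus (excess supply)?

Equilibrium price would be P* = 59, so the floor at 87 binds.
At P = 87: D = 232, S = 414.
Surplus = 414 − 232 = 182.

Surplus = 182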